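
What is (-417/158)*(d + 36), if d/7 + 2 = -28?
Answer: 36279/79 ≈ 459.23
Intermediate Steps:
d = -210 (d = -14 + 7*(-28) = -14 - 196 = -210)
(-417/158)*(d + 36) = (-417/158)*(-210 + 36) = -417*1/158*(-174) = -417/158*(-174) = 36279/79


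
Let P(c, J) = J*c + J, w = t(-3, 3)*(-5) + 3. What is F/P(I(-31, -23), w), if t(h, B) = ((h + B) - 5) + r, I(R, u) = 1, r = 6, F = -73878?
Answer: 36939/2 ≈ 18470.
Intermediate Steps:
t(h, B) = 1 + B + h (t(h, B) = ((h + B) - 5) + 6 = ((B + h) - 5) + 6 = (-5 + B + h) + 6 = 1 + B + h)
w = -2 (w = (1 + 3 - 3)*(-5) + 3 = 1*(-5) + 3 = -5 + 3 = -2)
P(c, J) = J + J*c
F/P(I(-31, -23), w) = -73878*(-1/(2*(1 + 1))) = -73878/((-2*2)) = -73878/(-4) = -73878*(-¼) = 36939/2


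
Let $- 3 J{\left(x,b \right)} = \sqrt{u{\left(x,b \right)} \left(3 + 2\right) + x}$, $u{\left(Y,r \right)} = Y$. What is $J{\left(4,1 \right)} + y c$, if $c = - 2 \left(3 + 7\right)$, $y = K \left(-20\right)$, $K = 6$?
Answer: $2400 - \frac{2 \sqrt{6}}{3} \approx 2398.4$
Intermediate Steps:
$y = -120$ ($y = 6 \left(-20\right) = -120$)
$J{\left(x,b \right)} = - \frac{\sqrt{6} \sqrt{x}}{3}$ ($J{\left(x,b \right)} = - \frac{\sqrt{x \left(3 + 2\right) + x}}{3} = - \frac{\sqrt{x 5 + x}}{3} = - \frac{\sqrt{5 x + x}}{3} = - \frac{\sqrt{6 x}}{3} = - \frac{\sqrt{6} \sqrt{x}}{3}$)
$c = -20$ ($c = \left(-2\right) 10 = -20$)
$J{\left(4,1 \right)} + y c = - \frac{\sqrt{6} \sqrt{4}}{3} - -2400 = \left(- \frac{1}{3}\right) \sqrt{6} \cdot 2 + 2400 = - \frac{2 \sqrt{6}}{3} + 2400 = 2400 - \frac{2 \sqrt{6}}{3}$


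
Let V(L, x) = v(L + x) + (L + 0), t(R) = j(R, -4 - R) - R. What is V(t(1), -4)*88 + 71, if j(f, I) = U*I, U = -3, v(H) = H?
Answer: 2183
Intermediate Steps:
j(f, I) = -3*I
t(R) = 12 + 2*R (t(R) = -3*(-4 - R) - R = (12 + 3*R) - R = 12 + 2*R)
V(L, x) = x + 2*L (V(L, x) = (L + x) + (L + 0) = (L + x) + L = x + 2*L)
V(t(1), -4)*88 + 71 = (-4 + 2*(12 + 2*1))*88 + 71 = (-4 + 2*(12 + 2))*88 + 71 = (-4 + 2*14)*88 + 71 = (-4 + 28)*88 + 71 = 24*88 + 71 = 2112 + 71 = 2183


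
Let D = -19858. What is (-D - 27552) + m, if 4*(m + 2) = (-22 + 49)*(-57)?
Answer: -32323/4 ≈ -8080.8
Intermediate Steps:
m = -1547/4 (m = -2 + ((-22 + 49)*(-57))/4 = -2 + (27*(-57))/4 = -2 + (1/4)*(-1539) = -2 - 1539/4 = -1547/4 ≈ -386.75)
(-D - 27552) + m = (-1*(-19858) - 27552) - 1547/4 = (19858 - 27552) - 1547/4 = -7694 - 1547/4 = -32323/4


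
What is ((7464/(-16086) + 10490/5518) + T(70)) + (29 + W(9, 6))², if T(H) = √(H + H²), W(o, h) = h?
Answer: 9071806424/7396879 + √4970 ≈ 1296.9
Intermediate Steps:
((7464/(-16086) + 10490/5518) + T(70)) + (29 + W(9, 6))² = ((7464/(-16086) + 10490/5518) + √(70*(1 + 70))) + (29 + 6)² = ((7464*(-1/16086) + 10490*(1/5518)) + √(70*71)) + 35² = ((-1244/2681 + 5245/2759) + √4970) + 1225 = (10629649/7396879 + √4970) + 1225 = 9071806424/7396879 + √4970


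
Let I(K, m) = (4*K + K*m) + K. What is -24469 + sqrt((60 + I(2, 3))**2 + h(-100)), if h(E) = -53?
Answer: -24469 + sqrt(5723) ≈ -24393.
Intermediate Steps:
I(K, m) = 5*K + K*m
-24469 + sqrt((60 + I(2, 3))**2 + h(-100)) = -24469 + sqrt((60 + 2*(5 + 3))**2 - 53) = -24469 + sqrt((60 + 2*8)**2 - 53) = -24469 + sqrt((60 + 16)**2 - 53) = -24469 + sqrt(76**2 - 53) = -24469 + sqrt(5776 - 53) = -24469 + sqrt(5723)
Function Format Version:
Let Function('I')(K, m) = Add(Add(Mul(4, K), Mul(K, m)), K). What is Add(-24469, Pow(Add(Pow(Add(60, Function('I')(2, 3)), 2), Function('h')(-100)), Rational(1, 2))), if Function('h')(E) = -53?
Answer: Add(-24469, Pow(5723, Rational(1, 2))) ≈ -24393.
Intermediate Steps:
Function('I')(K, m) = Add(Mul(5, K), Mul(K, m))
Add(-24469, Pow(Add(Pow(Add(60, Function('I')(2, 3)), 2), Function('h')(-100)), Rational(1, 2))) = Add(-24469, Pow(Add(Pow(Add(60, Mul(2, Add(5, 3))), 2), -53), Rational(1, 2))) = Add(-24469, Pow(Add(Pow(Add(60, Mul(2, 8)), 2), -53), Rational(1, 2))) = Add(-24469, Pow(Add(Pow(Add(60, 16), 2), -53), Rational(1, 2))) = Add(-24469, Pow(Add(Pow(76, 2), -53), Rational(1, 2))) = Add(-24469, Pow(Add(5776, -53), Rational(1, 2))) = Add(-24469, Pow(5723, Rational(1, 2)))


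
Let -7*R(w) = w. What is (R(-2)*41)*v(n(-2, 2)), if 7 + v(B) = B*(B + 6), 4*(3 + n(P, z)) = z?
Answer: -369/2 ≈ -184.50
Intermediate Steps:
n(P, z) = -3 + z/4
v(B) = -7 + B*(6 + B) (v(B) = -7 + B*(B + 6) = -7 + B*(6 + B))
R(w) = -w/7
(R(-2)*41)*v(n(-2, 2)) = (-⅐*(-2)*41)*(-7 + (-3 + (¼)*2)² + 6*(-3 + (¼)*2)) = ((2/7)*41)*(-7 + (-3 + ½)² + 6*(-3 + ½)) = 82*(-7 + (-5/2)² + 6*(-5/2))/7 = 82*(-7 + 25/4 - 15)/7 = (82/7)*(-63/4) = -369/2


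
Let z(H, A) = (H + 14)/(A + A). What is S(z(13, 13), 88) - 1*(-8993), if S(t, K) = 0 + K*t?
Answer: 118097/13 ≈ 9084.4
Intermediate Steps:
z(H, A) = (14 + H)/(2*A) (z(H, A) = (14 + H)/((2*A)) = (14 + H)*(1/(2*A)) = (14 + H)/(2*A))
S(t, K) = K*t
S(z(13, 13), 88) - 1*(-8993) = 88*((1/2)*(14 + 13)/13) - 1*(-8993) = 88*((1/2)*(1/13)*27) + 8993 = 88*(27/26) + 8993 = 1188/13 + 8993 = 118097/13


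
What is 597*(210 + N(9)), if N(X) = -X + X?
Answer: 125370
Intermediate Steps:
N(X) = 0
597*(210 + N(9)) = 597*(210 + 0) = 597*210 = 125370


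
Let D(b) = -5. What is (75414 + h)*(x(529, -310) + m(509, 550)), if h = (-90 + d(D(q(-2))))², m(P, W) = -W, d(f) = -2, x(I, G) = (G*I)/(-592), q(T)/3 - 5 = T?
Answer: -3388880895/148 ≈ -2.2898e+7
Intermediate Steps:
q(T) = 15 + 3*T
x(I, G) = -G*I/592 (x(I, G) = (G*I)*(-1/592) = -G*I/592)
h = 8464 (h = (-90 - 2)² = (-92)² = 8464)
(75414 + h)*(x(529, -310) + m(509, 550)) = (75414 + 8464)*(-1/592*(-310)*529 - 1*550) = 83878*(81995/296 - 550) = 83878*(-80805/296) = -3388880895/148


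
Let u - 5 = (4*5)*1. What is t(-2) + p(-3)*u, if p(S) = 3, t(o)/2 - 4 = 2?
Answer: 87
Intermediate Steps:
t(o) = 12 (t(o) = 8 + 2*2 = 8 + 4 = 12)
u = 25 (u = 5 + (4*5)*1 = 5 + 20*1 = 5 + 20 = 25)
t(-2) + p(-3)*u = 12 + 3*25 = 12 + 75 = 87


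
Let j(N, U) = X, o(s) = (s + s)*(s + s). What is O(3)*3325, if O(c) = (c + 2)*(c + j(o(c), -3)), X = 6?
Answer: 149625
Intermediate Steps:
o(s) = 4*s² (o(s) = (2*s)*(2*s) = 4*s²)
j(N, U) = 6
O(c) = (2 + c)*(6 + c) (O(c) = (c + 2)*(c + 6) = (2 + c)*(6 + c))
O(3)*3325 = (12 + 3² + 8*3)*3325 = (12 + 9 + 24)*3325 = 45*3325 = 149625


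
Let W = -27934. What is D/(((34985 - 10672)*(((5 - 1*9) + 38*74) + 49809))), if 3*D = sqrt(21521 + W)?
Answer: 11*I*sqrt(53)/3837831363 ≈ 2.0866e-8*I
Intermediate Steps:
D = 11*I*sqrt(53)/3 (D = sqrt(21521 - 27934)/3 = sqrt(-6413)/3 = (11*I*sqrt(53))/3 = 11*I*sqrt(53)/3 ≈ 26.694*I)
D/(((34985 - 10672)*(((5 - 1*9) + 38*74) + 49809))) = (11*I*sqrt(53)/3)/(((34985 - 10672)*(((5 - 1*9) + 38*74) + 49809))) = (11*I*sqrt(53)/3)/((24313*(((5 - 9) + 2812) + 49809))) = (11*I*sqrt(53)/3)/((24313*((-4 + 2812) + 49809))) = (11*I*sqrt(53)/3)/((24313*(2808 + 49809))) = (11*I*sqrt(53)/3)/((24313*52617)) = (11*I*sqrt(53)/3)/1279277121 = (11*I*sqrt(53)/3)*(1/1279277121) = 11*I*sqrt(53)/3837831363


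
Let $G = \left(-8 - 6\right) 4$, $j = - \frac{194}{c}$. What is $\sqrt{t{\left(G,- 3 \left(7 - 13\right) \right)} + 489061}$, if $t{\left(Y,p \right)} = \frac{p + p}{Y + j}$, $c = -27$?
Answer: $\frac{\sqrt{212389579867}}{659} \approx 699.33$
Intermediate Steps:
$j = \frac{194}{27}$ ($j = - \frac{194}{-27} = \left(-194\right) \left(- \frac{1}{27}\right) = \frac{194}{27} \approx 7.1852$)
$G = -56$ ($G = \left(-14\right) 4 = -56$)
$t{\left(Y,p \right)} = \frac{2 p}{\frac{194}{27} + Y}$ ($t{\left(Y,p \right)} = \frac{p + p}{Y + \frac{194}{27}} = \frac{2 p}{\frac{194}{27} + Y}$)
$\sqrt{t{\left(G,- 3 \left(7 - 13\right) \right)} + 489061} = \sqrt{\frac{54 \left(- 3 \left(7 - 13\right)\right)}{194 + 27 \left(-56\right)} + 489061} = \sqrt{\frac{54 \left(\left(-3\right) \left(-6\right)\right)}{194 - 1512} + 489061} = \sqrt{54 \cdot 18 \frac{1}{-1318} + 489061} = \sqrt{54 \cdot 18 \left(- \frac{1}{1318}\right) + 489061} = \sqrt{- \frac{486}{659} + 489061} = \sqrt{\frac{322290713}{659}} = \frac{\sqrt{212389579867}}{659}$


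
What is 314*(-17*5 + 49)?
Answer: -11304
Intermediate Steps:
314*(-17*5 + 49) = 314*(-85 + 49) = 314*(-36) = -11304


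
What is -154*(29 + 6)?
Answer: -5390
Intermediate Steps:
-154*(29 + 6) = -154*35 = -5390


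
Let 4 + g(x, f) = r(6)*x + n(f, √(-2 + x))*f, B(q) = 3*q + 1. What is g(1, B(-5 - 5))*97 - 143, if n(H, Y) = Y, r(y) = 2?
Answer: -337 - 2813*I ≈ -337.0 - 2813.0*I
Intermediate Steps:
B(q) = 1 + 3*q
g(x, f) = -4 + 2*x + f*√(-2 + x) (g(x, f) = -4 + (2*x + √(-2 + x)*f) = -4 + (2*x + f*√(-2 + x)) = -4 + 2*x + f*√(-2 + x))
g(1, B(-5 - 5))*97 - 143 = (-4 + 2*1 + (1 + 3*(-5 - 5))*√(-2 + 1))*97 - 143 = (-4 + 2 + (1 + 3*(-10))*√(-1))*97 - 143 = (-4 + 2 + (1 - 30)*I)*97 - 143 = (-4 + 2 - 29*I)*97 - 143 = (-2 - 29*I)*97 - 143 = (-194 - 2813*I) - 143 = -337 - 2813*I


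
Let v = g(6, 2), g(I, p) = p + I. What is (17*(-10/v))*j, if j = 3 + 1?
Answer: -85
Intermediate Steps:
g(I, p) = I + p
v = 8 (v = 6 + 2 = 8)
j = 4
(17*(-10/v))*j = (17*(-10/8))*4 = (17*(-10*⅛))*4 = (17*(-5/4))*4 = -85/4*4 = -85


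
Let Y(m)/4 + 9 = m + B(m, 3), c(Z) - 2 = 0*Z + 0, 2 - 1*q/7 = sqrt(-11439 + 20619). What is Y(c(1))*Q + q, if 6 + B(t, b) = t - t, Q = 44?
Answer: -2274 - 42*sqrt(255) ≈ -2944.7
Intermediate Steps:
q = 14 - 42*sqrt(255) (q = 14 - 7*sqrt(-11439 + 20619) = 14 - 42*sqrt(255) ≈ -656.69)
B(t, b) = -6 (B(t, b) = -6 + (t - t) = -6 + 0 = -6)
c(Z) = 2 (c(Z) = 2 + (0*Z + 0) = 2 + (0 + 0) = 2 + 0 = 2)
Y(m) = -60 + 4*m (Y(m) = -36 + 4*(m - 6) = -36 + 4*(-6 + m) = -36 + (-24 + 4*m) = -60 + 4*m)
Y(c(1))*Q + q = (-60 + 4*2)*44 + (14 - 42*sqrt(255)) = (-60 + 8)*44 + (14 - 42*sqrt(255)) = -52*44 + (14 - 42*sqrt(255)) = -2288 + (14 - 42*sqrt(255)) = -2274 - 42*sqrt(255)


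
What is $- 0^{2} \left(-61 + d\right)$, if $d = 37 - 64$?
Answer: $0$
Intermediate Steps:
$d = -27$ ($d = 37 - 64 = -27$)
$- 0^{2} \left(-61 + d\right) = - 0^{2} \left(-61 - 27\right) = \left(-1\right) 0 \left(-88\right) = 0 \left(-88\right) = 0$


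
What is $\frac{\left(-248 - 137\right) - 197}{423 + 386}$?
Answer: $- \frac{582}{809} \approx -0.71941$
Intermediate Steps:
$\frac{\left(-248 - 137\right) - 197}{423 + 386} = \frac{-385 - 197}{809} = \left(-582\right) \frac{1}{809} = - \frac{582}{809}$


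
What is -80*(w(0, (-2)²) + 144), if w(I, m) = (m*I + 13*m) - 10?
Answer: -14880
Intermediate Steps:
w(I, m) = -10 + 13*m + I*m (w(I, m) = (I*m + 13*m) - 10 = (13*m + I*m) - 10 = -10 + 13*m + I*m)
-80*(w(0, (-2)²) + 144) = -80*((-10 + 13*(-2)² + 0*(-2)²) + 144) = -80*((-10 + 13*4 + 0*4) + 144) = -80*((-10 + 52 + 0) + 144) = -80*(42 + 144) = -80*186 = -1*14880 = -14880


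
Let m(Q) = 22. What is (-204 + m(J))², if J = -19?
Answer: 33124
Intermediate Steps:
(-204 + m(J))² = (-204 + 22)² = (-182)² = 33124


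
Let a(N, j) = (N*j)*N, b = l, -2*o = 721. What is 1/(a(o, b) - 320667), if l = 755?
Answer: 4/391197287 ≈ 1.0225e-8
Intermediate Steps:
o = -721/2 (o = -½*721 = -721/2 ≈ -360.50)
b = 755
a(N, j) = j*N²
1/(a(o, b) - 320667) = 1/(755*(-721/2)² - 320667) = 1/(755*(519841/4) - 320667) = 1/(392479955/4 - 320667) = 1/(391197287/4) = 4/391197287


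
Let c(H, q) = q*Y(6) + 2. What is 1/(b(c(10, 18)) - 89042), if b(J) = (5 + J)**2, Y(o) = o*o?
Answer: 1/339983 ≈ 2.9413e-6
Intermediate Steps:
Y(o) = o**2
c(H, q) = 2 + 36*q (c(H, q) = q*6**2 + 2 = q*36 + 2 = 36*q + 2 = 2 + 36*q)
1/(b(c(10, 18)) - 89042) = 1/((5 + (2 + 36*18))**2 - 89042) = 1/((5 + (2 + 648))**2 - 89042) = 1/((5 + 650)**2 - 89042) = 1/(655**2 - 89042) = 1/(429025 - 89042) = 1/339983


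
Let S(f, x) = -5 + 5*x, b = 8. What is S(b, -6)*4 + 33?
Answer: -107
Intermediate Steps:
S(b, -6)*4 + 33 = (-5 + 5*(-6))*4 + 33 = (-5 - 30)*4 + 33 = -35*4 + 33 = -140 + 33 = -107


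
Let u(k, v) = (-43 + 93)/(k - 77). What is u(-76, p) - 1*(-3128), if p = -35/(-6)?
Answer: 478534/153 ≈ 3127.7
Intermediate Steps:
p = 35/6 (p = -35*(-⅙) = 35/6 ≈ 5.8333)
u(k, v) = 50/(-77 + k)
u(-76, p) - 1*(-3128) = 50/(-77 - 76) - 1*(-3128) = 50/(-153) + 3128 = 50*(-1/153) + 3128 = -50/153 + 3128 = 478534/153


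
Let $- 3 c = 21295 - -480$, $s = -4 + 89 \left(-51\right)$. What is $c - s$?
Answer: $- \frac{8146}{3} \approx -2715.3$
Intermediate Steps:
$s = -4543$ ($s = -4 - 4539 = -4543$)
$c = - \frac{21775}{3}$ ($c = - \frac{21295 - -480}{3} = - \frac{21295 + 480}{3} = \left(- \frac{1}{3}\right) 21775 = - \frac{21775}{3} \approx -7258.3$)
$c - s = - \frac{21775}{3} - -4543 = - \frac{21775}{3} + 4543 = - \frac{8146}{3}$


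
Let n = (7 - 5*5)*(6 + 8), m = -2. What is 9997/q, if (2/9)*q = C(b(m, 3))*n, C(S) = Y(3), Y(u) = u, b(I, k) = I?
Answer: -9997/3402 ≈ -2.9386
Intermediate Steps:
n = -252 (n = (7 - 25)*14 = -18*14 = -252)
C(S) = 3
q = -3402 (q = 9*(3*(-252))/2 = (9/2)*(-756) = -3402)
9997/q = 9997/(-3402) = 9997*(-1/3402) = -9997/3402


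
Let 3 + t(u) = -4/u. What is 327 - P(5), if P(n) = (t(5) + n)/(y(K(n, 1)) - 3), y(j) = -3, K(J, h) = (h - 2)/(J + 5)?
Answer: 1636/5 ≈ 327.20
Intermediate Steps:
K(J, h) = (-2 + h)/(5 + J)
t(u) = -3 - 4/u
P(n) = 19/30 - n/6 (P(n) = ((-3 - 4/5) + n)/(-3 - 3) = ((-3 - 4*⅕) + n)/(-6) = ((-3 - ⅘) + n)*(-⅙) = (-19/5 + n)*(-⅙) = 19/30 - n/6)
327 - P(5) = 327 - (19/30 - ⅙*5) = 327 - (19/30 - ⅚) = 327 - 1*(-⅕) = 327 + ⅕ = 1636/5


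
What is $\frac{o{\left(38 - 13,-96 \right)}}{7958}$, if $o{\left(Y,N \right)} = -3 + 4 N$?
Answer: $- \frac{387}{7958} \approx -0.04863$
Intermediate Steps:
$\frac{o{\left(38 - 13,-96 \right)}}{7958} = \frac{-3 + 4 \left(-96\right)}{7958} = \left(-3 - 384\right) \frac{1}{7958} = \left(-387\right) \frac{1}{7958} = - \frac{387}{7958}$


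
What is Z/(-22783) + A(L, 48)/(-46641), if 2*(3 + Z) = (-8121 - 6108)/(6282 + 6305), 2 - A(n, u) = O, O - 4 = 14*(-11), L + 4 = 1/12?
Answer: -82991888393/26750443786122 ≈ -0.0031024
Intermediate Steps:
L = -47/12 (L = -4 + 1/12 = -47/12 ≈ -3.9167)
O = -150 (O = 4 + 14*(-11) = 4 - 154 = -150)
A(n, u) = 152 (A(n, u) = 2 - 1*(-150) = 2 + 150 = 152)
Z = -89751/25174 (Z = -3 + ((-8121 - 6108)/(6282 + 6305))/2 = -3 + (-14229/12587)/2 = -3 + (-14229*1/12587)/2 = -3 + (½)*(-14229/12587) = -3 - 14229/25174 = -89751/25174 ≈ -3.5652)
Z/(-22783) + A(L, 48)/(-46641) = -89751/25174/(-22783) + 152/(-46641) = -89751/25174*(-1/22783) + 152*(-1/46641) = 89751/573539242 - 152/46641 = -82991888393/26750443786122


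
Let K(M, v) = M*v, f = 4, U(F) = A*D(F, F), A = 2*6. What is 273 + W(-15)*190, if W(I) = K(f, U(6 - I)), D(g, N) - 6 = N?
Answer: 246513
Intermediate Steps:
D(g, N) = 6 + N
A = 12
U(F) = 72 + 12*F (U(F) = 12*(6 + F) = 72 + 12*F)
W(I) = 576 - 48*I (W(I) = 4*(72 + 12*(6 - I)) = 4*(72 + (72 - 12*I)) = 4*(144 - 12*I) = 576 - 48*I)
273 + W(-15)*190 = 273 + (576 - 48*(-15))*190 = 273 + (576 + 720)*190 = 273 + 1296*190 = 273 + 246240 = 246513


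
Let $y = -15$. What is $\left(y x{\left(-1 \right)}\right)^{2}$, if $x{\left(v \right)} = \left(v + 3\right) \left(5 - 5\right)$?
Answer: $0$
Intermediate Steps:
$x{\left(v \right)} = 0$ ($x{\left(v \right)} = \left(3 + v\right) 0 = 0$)
$\left(y x{\left(-1 \right)}\right)^{2} = \left(\left(-15\right) 0\right)^{2} = 0^{2} = 0$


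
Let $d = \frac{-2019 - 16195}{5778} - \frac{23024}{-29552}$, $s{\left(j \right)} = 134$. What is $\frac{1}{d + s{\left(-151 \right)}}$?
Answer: $\frac{5335983}{702358364} \approx 0.0075972$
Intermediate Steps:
$d = - \frac{12663358}{5335983}$ ($d = \left(-2019 - 16195\right) \frac{1}{5778} - - \frac{1439}{1847} = \left(-18214\right) \frac{1}{5778} + \frac{1439}{1847} = - \frac{9107}{2889} + \frac{1439}{1847} = - \frac{12663358}{5335983} \approx -2.3732$)
$\frac{1}{d + s{\left(-151 \right)}} = \frac{1}{- \frac{12663358}{5335983} + 134} = \frac{1}{\frac{702358364}{5335983}} = \frac{5335983}{702358364}$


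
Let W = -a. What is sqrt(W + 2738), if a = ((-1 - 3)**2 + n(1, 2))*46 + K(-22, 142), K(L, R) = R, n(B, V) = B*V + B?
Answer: sqrt(1722) ≈ 41.497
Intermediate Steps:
n(B, V) = B + B*V
a = 1016 (a = ((-1 - 3)**2 + 1*(1 + 2))*46 + 142 = ((-4)**2 + 1*3)*46 + 142 = (16 + 3)*46 + 142 = 19*46 + 142 = 874 + 142 = 1016)
W = -1016 (W = -1*1016 = -1016)
sqrt(W + 2738) = sqrt(-1016 + 2738) = sqrt(1722)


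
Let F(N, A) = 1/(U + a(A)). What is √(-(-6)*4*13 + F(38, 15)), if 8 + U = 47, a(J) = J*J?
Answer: 287*√66/132 ≈ 17.664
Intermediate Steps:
a(J) = J²
U = 39 (U = -8 + 47 = 39)
F(N, A) = 1/(39 + A²)
√(-(-6)*4*13 + F(38, 15)) = √(-(-6)*4*13 + 1/(39 + 15²)) = √(-3*(-8)*13 + 1/(39 + 225)) = √(24*13 + 1/264) = √(312 + 1/264) = √(82369/264) = 287*√66/132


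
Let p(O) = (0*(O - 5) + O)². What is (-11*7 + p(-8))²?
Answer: 169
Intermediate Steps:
p(O) = O² (p(O) = (0*(-5 + O) + O)² = (0 + O)² = O²)
(-11*7 + p(-8))² = (-11*7 + (-8)²)² = (-77 + 64)² = (-13)² = 169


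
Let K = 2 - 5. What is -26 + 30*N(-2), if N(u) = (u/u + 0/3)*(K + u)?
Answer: -176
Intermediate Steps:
K = -3
N(u) = -3 + u (N(u) = (u/u + 0/3)*(-3 + u) = (1 + 0*(⅓))*(-3 + u) = (1 + 0)*(-3 + u) = 1*(-3 + u) = -3 + u)
-26 + 30*N(-2) = -26 + 30*(-3 - 2) = -26 + 30*(-5) = -26 - 150 = -176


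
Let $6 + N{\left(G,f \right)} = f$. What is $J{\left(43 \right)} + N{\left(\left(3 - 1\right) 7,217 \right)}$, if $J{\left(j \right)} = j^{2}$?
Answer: $2060$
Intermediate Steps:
$N{\left(G,f \right)} = -6 + f$
$J{\left(43 \right)} + N{\left(\left(3 - 1\right) 7,217 \right)} = 43^{2} + \left(-6 + 217\right) = 1849 + 211 = 2060$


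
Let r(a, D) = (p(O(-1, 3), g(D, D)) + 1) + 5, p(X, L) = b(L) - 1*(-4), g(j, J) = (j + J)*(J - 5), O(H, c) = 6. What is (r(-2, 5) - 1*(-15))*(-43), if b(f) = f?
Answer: -1075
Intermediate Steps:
g(j, J) = (-5 + J)*(J + j) (g(j, J) = (J + j)*(-5 + J) = (-5 + J)*(J + j))
p(X, L) = 4 + L (p(X, L) = L - 1*(-4) = L + 4 = 4 + L)
r(a, D) = 10 - 10*D + 2*D² (r(a, D) = ((4 + (D² - 5*D - 5*D + D*D)) + 1) + 5 = ((4 + (D² - 5*D - 5*D + D²)) + 1) + 5 = ((4 + (-10*D + 2*D²)) + 1) + 5 = ((4 - 10*D + 2*D²) + 1) + 5 = (5 - 10*D + 2*D²) + 5 = 10 - 10*D + 2*D²)
(r(-2, 5) - 1*(-15))*(-43) = ((10 - 10*5 + 2*5²) - 1*(-15))*(-43) = ((10 - 50 + 2*25) + 15)*(-43) = ((10 - 50 + 50) + 15)*(-43) = (10 + 15)*(-43) = 25*(-43) = -1075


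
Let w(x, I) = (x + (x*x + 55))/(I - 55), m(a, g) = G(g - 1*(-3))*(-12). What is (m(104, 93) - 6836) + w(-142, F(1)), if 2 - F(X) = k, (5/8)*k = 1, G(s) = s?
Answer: -2281109/273 ≈ -8355.7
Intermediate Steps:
k = 8/5 (k = (8/5)*1 = 8/5 ≈ 1.6000)
m(a, g) = -36 - 12*g (m(a, g) = (g - 1*(-3))*(-12) = (g + 3)*(-12) = (3 + g)*(-12) = -36 - 12*g)
F(X) = 2/5 (F(X) = 2 - 1*8/5 = 2 - 8/5 = 2/5)
w(x, I) = (55 + x + x**2)/(-55 + I) (w(x, I) = (x + (x**2 + 55))/(-55 + I) = (x + (55 + x**2))/(-55 + I) = (55 + x + x**2)/(-55 + I))
(m(104, 93) - 6836) + w(-142, F(1)) = ((-36 - 12*93) - 6836) + (55 - 142 + (-142)**2)/(-55 + 2/5) = ((-36 - 1116) - 6836) + (55 - 142 + 20164)/(-273/5) = (-1152 - 6836) - 5/273*20077 = -7988 - 100385/273 = -2281109/273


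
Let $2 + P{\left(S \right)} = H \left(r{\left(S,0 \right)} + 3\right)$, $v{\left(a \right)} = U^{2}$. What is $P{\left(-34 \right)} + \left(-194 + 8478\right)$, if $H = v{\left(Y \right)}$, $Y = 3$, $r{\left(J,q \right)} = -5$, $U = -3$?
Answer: $8264$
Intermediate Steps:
$v{\left(a \right)} = 9$ ($v{\left(a \right)} = \left(-3\right)^{2} = 9$)
$H = 9$
$P{\left(S \right)} = -20$ ($P{\left(S \right)} = -2 + 9 \left(-5 + 3\right) = -2 + 9 \left(-2\right) = -2 - 18 = -20$)
$P{\left(-34 \right)} + \left(-194 + 8478\right) = -20 + \left(-194 + 8478\right) = -20 + 8284 = 8264$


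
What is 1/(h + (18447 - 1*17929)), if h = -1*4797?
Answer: -1/4279 ≈ -0.00023370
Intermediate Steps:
h = -4797
1/(h + (18447 - 1*17929)) = 1/(-4797 + (18447 - 1*17929)) = 1/(-4797 + (18447 - 17929)) = 1/(-4797 + 518) = 1/(-4279) = -1/4279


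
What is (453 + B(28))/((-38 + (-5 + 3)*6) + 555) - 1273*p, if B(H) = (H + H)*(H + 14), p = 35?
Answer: -4499494/101 ≈ -44549.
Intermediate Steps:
B(H) = 2*H*(14 + H) (B(H) = (2*H)*(14 + H) = 2*H*(14 + H))
(453 + B(28))/((-38 + (-5 + 3)*6) + 555) - 1273*p = (453 + 2*28*(14 + 28))/((-38 + (-5 + 3)*6) + 555) - 1273*35 = (453 + 2*28*42)/((-38 - 2*6) + 555) - 44555 = (453 + 2352)/((-38 - 12) + 555) - 44555 = 2805/(-50 + 555) - 44555 = 2805/505 - 44555 = 2805*(1/505) - 44555 = 561/101 - 44555 = -4499494/101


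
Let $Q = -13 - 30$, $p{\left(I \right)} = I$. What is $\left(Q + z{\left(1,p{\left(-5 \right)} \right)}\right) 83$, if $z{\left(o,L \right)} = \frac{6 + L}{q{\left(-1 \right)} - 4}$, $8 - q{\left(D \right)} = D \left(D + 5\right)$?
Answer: $- \frac{28469}{8} \approx -3558.6$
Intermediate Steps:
$q{\left(D \right)} = 8 - D \left(5 + D\right)$ ($q{\left(D \right)} = 8 - D \left(D + 5\right) = 8 - D \left(5 + D\right)$)
$Q = -43$ ($Q = -13 - 30 = -43$)
$z{\left(o,L \right)} = \frac{3}{4} + \frac{L}{8}$ ($z{\left(o,L \right)} = \frac{6 + L}{\left(8 - \left(-1\right)^{2} - -5\right) - 4} = \frac{6 + L}{\left(8 - 1 + 5\right) - 4} = \frac{6 + L}{12 - 4} = \frac{6 + L}{8} = \left(6 + L\right) \frac{1}{8} = \frac{3}{4} + \frac{L}{8}$)
$\left(Q + z{\left(1,p{\left(-5 \right)} \right)}\right) 83 = \left(-43 + \left(\frac{3}{4} + \frac{1}{8} \left(-5\right)\right)\right) 83 = \left(-43 + \left(\frac{3}{4} - \frac{5}{8}\right)\right) 83 = \left(-43 + \frac{1}{8}\right) 83 = \left(- \frac{343}{8}\right) 83 = - \frac{28469}{8}$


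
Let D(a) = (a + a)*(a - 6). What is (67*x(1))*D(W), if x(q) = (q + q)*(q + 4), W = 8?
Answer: 21440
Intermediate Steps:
D(a) = 2*a*(-6 + a) (D(a) = (2*a)*(-6 + a) = 2*a*(-6 + a))
x(q) = 2*q*(4 + q) (x(q) = (2*q)*(4 + q) = 2*q*(4 + q))
(67*x(1))*D(W) = (67*(2*1*(4 + 1)))*(2*8*(-6 + 8)) = (67*(2*1*5))*(2*8*2) = (67*10)*32 = 670*32 = 21440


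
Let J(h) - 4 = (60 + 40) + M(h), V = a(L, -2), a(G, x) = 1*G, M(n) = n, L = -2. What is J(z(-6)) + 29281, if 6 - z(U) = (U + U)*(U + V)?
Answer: 29295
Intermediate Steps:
a(G, x) = G
V = -2
z(U) = 6 - 2*U*(-2 + U) (z(U) = 6 - (U + U)*(U - 2) = 6 - 2*U*(-2 + U))
J(h) = 104 + h (J(h) = 4 + ((60 + 40) + h) = 4 + (100 + h) = 104 + h)
J(z(-6)) + 29281 = (104 + (6 - 2*(-6)**2 + 4*(-6))) + 29281 = (104 + (6 - 2*36 - 24)) + 29281 = (104 + (6 - 72 - 24)) + 29281 = (104 - 90) + 29281 = 14 + 29281 = 29295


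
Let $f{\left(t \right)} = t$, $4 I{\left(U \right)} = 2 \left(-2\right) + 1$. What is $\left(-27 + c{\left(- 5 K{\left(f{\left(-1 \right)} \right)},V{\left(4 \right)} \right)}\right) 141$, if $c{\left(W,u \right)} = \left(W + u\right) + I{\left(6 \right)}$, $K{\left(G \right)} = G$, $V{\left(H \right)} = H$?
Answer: $- \frac{10575}{4} \approx -2643.8$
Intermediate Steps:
$I{\left(U \right)} = - \frac{3}{4}$ ($I{\left(U \right)} = \frac{2 \left(-2\right) + 1}{4} = \frac{-4 + 1}{4} = \frac{1}{4} \left(-3\right) = - \frac{3}{4}$)
$c{\left(W,u \right)} = - \frac{3}{4} + W + u$ ($c{\left(W,u \right)} = \left(W + u\right) - \frac{3}{4} = - \frac{3}{4} + W + u$)
$\left(-27 + c{\left(- 5 K{\left(f{\left(-1 \right)} \right)},V{\left(4 \right)} \right)}\right) 141 = \left(-27 - - \frac{33}{4}\right) 141 = \left(-27 + \left(- \frac{3}{4} + 5 + 4\right)\right) 141 = \left(-27 + \frac{33}{4}\right) 141 = \left(- \frac{75}{4}\right) 141 = - \frac{10575}{4}$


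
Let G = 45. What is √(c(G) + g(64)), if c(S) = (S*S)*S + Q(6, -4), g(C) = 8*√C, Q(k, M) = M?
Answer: √91185 ≈ 301.97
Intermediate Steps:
c(S) = -4 + S³ (c(S) = (S*S)*S - 4 = S²*S - 4 = S³ - 4 = -4 + S³)
√(c(G) + g(64)) = √((-4 + 45³) + 8*√64) = √((-4 + 91125) + 8*8) = √(91121 + 64) = √91185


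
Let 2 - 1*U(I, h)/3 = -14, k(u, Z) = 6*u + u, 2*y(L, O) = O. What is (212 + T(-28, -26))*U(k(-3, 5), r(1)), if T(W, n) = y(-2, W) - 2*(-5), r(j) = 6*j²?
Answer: 9984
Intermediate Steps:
y(L, O) = O/2
k(u, Z) = 7*u
T(W, n) = 10 + W/2 (T(W, n) = W/2 - 2*(-5) = W/2 + 10 = 10 + W/2)
U(I, h) = 48 (U(I, h) = 6 - 3*(-14) = 6 + 42 = 48)
(212 + T(-28, -26))*U(k(-3, 5), r(1)) = (212 + (10 + (½)*(-28)))*48 = (212 + (10 - 14))*48 = (212 - 4)*48 = 208*48 = 9984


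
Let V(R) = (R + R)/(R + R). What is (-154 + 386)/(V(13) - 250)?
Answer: -232/249 ≈ -0.93173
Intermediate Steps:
V(R) = 1 (V(R) = (2*R)/((2*R)) = (2*R)*(1/(2*R)) = 1)
(-154 + 386)/(V(13) - 250) = (-154 + 386)/(1 - 250) = 232/(-249) = 232*(-1/249) = -232/249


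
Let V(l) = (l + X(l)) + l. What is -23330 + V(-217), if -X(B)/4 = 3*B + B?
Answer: -20292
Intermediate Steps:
X(B) = -16*B (X(B) = -4*(3*B + B) = -16*B)
V(l) = -14*l (V(l) = (l - 16*l) + l = -15*l + l = -14*l)
-23330 + V(-217) = -23330 - 14*(-217) = -23330 + 3038 = -20292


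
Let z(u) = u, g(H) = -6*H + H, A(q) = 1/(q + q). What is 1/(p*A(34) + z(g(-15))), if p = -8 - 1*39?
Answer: 68/5053 ≈ 0.013457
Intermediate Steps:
A(q) = 1/(2*q)
g(H) = -5*H
p = -47 (p = -8 - 39 = -47)
1/(p*A(34) + z(g(-15))) = 1/(-47/(2*34) - 5*(-15)) = 1/(-47/(2*34) + 75) = 1/(-47*1/68 + 75) = 1/(-47/68 + 75) = 1/(5053/68) = 68/5053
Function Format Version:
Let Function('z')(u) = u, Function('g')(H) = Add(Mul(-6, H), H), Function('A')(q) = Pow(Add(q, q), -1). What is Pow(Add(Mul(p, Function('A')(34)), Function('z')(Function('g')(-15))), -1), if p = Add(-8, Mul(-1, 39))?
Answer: Rational(68, 5053) ≈ 0.013457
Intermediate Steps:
Function('A')(q) = Mul(Rational(1, 2), Pow(q, -1)) (Function('A')(q) = Pow(Mul(2, q), -1) = Mul(Rational(1, 2), Pow(q, -1)))
Function('g')(H) = Mul(-5, H)
p = -47 (p = Add(-8, -39) = -47)
Pow(Add(Mul(p, Function('A')(34)), Function('z')(Function('g')(-15))), -1) = Pow(Add(Mul(-47, Mul(Rational(1, 2), Pow(34, -1))), Mul(-5, -15)), -1) = Pow(Add(Mul(-47, Mul(Rational(1, 2), Rational(1, 34))), 75), -1) = Pow(Add(Mul(-47, Rational(1, 68)), 75), -1) = Pow(Add(Rational(-47, 68), 75), -1) = Pow(Rational(5053, 68), -1) = Rational(68, 5053)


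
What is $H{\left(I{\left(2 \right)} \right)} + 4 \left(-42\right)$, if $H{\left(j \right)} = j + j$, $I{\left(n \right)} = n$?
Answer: $-164$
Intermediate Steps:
$H{\left(j \right)} = 2 j$
$H{\left(I{\left(2 \right)} \right)} + 4 \left(-42\right) = 2 \cdot 2 + 4 \left(-42\right) = 4 - 168 = -164$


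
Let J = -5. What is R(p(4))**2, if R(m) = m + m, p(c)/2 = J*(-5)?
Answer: 10000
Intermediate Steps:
p(c) = 50 (p(c) = 2*(-5*(-5)) = 2*25 = 50)
R(m) = 2*m
R(p(4))**2 = (2*50)**2 = 100**2 = 10000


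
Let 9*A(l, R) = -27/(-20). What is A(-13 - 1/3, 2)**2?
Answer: 9/400 ≈ 0.022500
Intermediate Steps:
A(l, R) = 3/20 (A(l, R) = (-27/(-20))/9 = (-27*(-1/20))/9 = (1/9)*(27/20) = 3/20)
A(-13 - 1/3, 2)**2 = (3/20)**2 = 9/400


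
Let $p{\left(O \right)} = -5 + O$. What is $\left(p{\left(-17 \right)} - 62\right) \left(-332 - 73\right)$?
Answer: $34020$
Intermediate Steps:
$\left(p{\left(-17 \right)} - 62\right) \left(-332 - 73\right) = \left(\left(-5 - 17\right) - 62\right) \left(-332 - 73\right) = \left(-22 - 62\right) \left(-405\right) = \left(-84\right) \left(-405\right) = 34020$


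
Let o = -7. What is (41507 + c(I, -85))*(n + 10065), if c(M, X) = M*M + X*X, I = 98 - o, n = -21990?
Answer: -712602225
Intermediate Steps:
I = 105 (I = 98 - 1*(-7) = 98 + 7 = 105)
c(M, X) = M**2 + X**2
(41507 + c(I, -85))*(n + 10065) = (41507 + (105**2 + (-85)**2))*(-21990 + 10065) = (41507 + (11025 + 7225))*(-11925) = (41507 + 18250)*(-11925) = 59757*(-11925) = -712602225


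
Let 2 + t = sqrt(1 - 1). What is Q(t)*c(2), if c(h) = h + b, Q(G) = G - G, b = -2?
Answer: 0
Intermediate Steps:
t = -2 (t = -2 + sqrt(1 - 1) = -2 + sqrt(0) = -2 + 0 = -2)
Q(G) = 0
c(h) = -2 + h (c(h) = h - 2 = -2 + h)
Q(t)*c(2) = 0*(-2 + 2) = 0*0 = 0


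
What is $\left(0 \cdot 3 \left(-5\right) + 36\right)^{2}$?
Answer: $1296$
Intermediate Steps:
$\left(0 \cdot 3 \left(-5\right) + 36\right)^{2} = \left(0 \left(-5\right) + 36\right)^{2} = \left(0 + 36\right)^{2} = 36^{2} = 1296$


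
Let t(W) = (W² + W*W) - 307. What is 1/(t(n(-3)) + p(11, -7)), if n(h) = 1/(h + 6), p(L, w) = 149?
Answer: -9/1420 ≈ -0.0063380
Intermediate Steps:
n(h) = 1/(6 + h)
t(W) = -307 + 2*W² (t(W) = (W² + W²) - 307 = 2*W² - 307 = -307 + 2*W²)
1/(t(n(-3)) + p(11, -7)) = 1/((-307 + 2*(1/(6 - 3))²) + 149) = 1/((-307 + 2*(1/3)²) + 149) = 1/((-307 + 2*(⅓)²) + 149) = 1/((-307 + 2*(⅑)) + 149) = 1/((-307 + 2/9) + 149) = 1/(-2761/9 + 149) = 1/(-1420/9) = -9/1420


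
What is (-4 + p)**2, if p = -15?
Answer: 361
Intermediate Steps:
(-4 + p)**2 = (-4 - 15)**2 = (-19)**2 = 361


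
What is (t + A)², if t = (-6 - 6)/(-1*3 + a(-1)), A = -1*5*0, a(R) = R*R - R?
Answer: 144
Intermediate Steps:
a(R) = R² - R
A = 0 (A = -5*0 = 0)
t = 12 (t = (-6 - 6)/(-1*3 - (-1 - 1)) = -12/(-3 - 1*(-2)) = -12/(-3 + 2) = -12/(-1) = -12*(-1) = 12)
(t + A)² = (12 + 0)² = 12² = 144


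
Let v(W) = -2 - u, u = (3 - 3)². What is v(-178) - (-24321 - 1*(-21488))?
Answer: 2831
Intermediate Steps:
u = 0 (u = 0² = 0)
v(W) = -2 (v(W) = -2 - 1*0 = -2 + 0 = -2)
v(-178) - (-24321 - 1*(-21488)) = -2 - (-24321 - 1*(-21488)) = -2 - (-24321 + 21488) = -2 - 1*(-2833) = -2 + 2833 = 2831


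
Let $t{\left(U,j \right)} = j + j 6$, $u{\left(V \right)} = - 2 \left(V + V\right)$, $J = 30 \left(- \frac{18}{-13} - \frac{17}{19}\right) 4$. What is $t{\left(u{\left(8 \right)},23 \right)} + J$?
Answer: $\frac{54287}{247} \approx 219.79$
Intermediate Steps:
$J = \frac{14520}{247}$ ($J = 30 \left(\left(-18\right) \left(- \frac{1}{13}\right) - \frac{17}{19}\right) 4 = 30 \left(\frac{18}{13} - \frac{17}{19}\right) 4 = 30 \cdot \frac{121}{247} \cdot 4 = \frac{3630}{247} \cdot 4 = \frac{14520}{247} \approx 58.785$)
$u{\left(V \right)} = - 4 V$ ($u{\left(V \right)} = - 2 \cdot 2 V = - 4 V$)
$t{\left(U,j \right)} = 7 j$ ($t{\left(U,j \right)} = j + 6 j = 7 j$)
$t{\left(u{\left(8 \right)},23 \right)} + J = 7 \cdot 23 + \frac{14520}{247} = 161 + \frac{14520}{247} = \frac{54287}{247}$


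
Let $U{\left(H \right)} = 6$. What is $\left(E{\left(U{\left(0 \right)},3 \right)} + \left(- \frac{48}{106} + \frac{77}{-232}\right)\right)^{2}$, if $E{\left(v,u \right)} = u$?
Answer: $\frac{741963121}{151191616} \approx 4.9074$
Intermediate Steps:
$\left(E{\left(U{\left(0 \right)},3 \right)} + \left(- \frac{48}{106} + \frac{77}{-232}\right)\right)^{2} = \left(3 + \left(- \frac{48}{106} + \frac{77}{-232}\right)\right)^{2} = \left(3 + \left(\left(-48\right) \frac{1}{106} + 77 \left(- \frac{1}{232}\right)\right)\right)^{2} = \left(3 - \frac{9649}{12296}\right)^{2} = \left(\frac{27239}{12296}\right)^{2} = \frac{741963121}{151191616}$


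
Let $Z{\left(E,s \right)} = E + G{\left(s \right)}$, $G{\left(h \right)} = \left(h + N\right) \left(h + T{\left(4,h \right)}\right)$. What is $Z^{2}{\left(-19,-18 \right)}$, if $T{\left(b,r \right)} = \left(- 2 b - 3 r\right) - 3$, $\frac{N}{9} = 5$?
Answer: $430336$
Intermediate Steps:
$N = 45$ ($N = 9 \cdot 5 = 45$)
$T{\left(b,r \right)} = -3 - 3 r - 2 b$ ($T{\left(b,r \right)} = \left(- 3 r - 2 b\right) - 3 = -3 - 3 r - 2 b$)
$G{\left(h \right)} = \left(-11 - 2 h\right) \left(45 + h\right)$ ($G{\left(h \right)} = \left(h + 45\right) \left(h - \left(11 + 3 h\right)\right) = \left(45 + h\right) \left(h - \left(11 + 3 h\right)\right) = \left(45 + h\right) \left(-11 - 2 h\right) = \left(-11 - 2 h\right) \left(45 + h\right)$)
$Z{\left(E,s \right)} = -495 + E - 101 s - 2 s^{2}$ ($Z{\left(E,s \right)} = E - \left(495 + 2 s^{2} + 101 s\right) = -495 + E - 101 s - 2 s^{2}$)
$Z^{2}{\left(-19,-18 \right)} = \left(-495 - 19 - -1818 - 2 \left(-18\right)^{2}\right)^{2} = \left(-495 - 19 + 1818 - 648\right)^{2} = 656^{2} = 430336$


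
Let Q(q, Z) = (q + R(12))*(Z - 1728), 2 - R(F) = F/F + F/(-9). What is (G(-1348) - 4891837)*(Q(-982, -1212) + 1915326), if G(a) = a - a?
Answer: -23459029358002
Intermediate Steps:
R(F) = 1 + F/9 (R(F) = 2 - (F/F + F/(-9)) = 2 - (1 + F*(-1/9)) = 2 - (1 - F/9) = 2 + (-1 + F/9) = 1 + F/9)
Q(q, Z) = (-1728 + Z)*(7/3 + q) (Q(q, Z) = (q + (1 + (1/9)*12))*(Z - 1728) = (q + (1 + 4/3))*(-1728 + Z) = (q + 7/3)*(-1728 + Z) = (7/3 + q)*(-1728 + Z) = (-1728 + Z)*(7/3 + q))
G(a) = 0
(G(-1348) - 4891837)*(Q(-982, -1212) + 1915326) = (0 - 4891837)*((-4032 - 1728*(-982) + (7/3)*(-1212) - 1212*(-982)) + 1915326) = -4891837*((-4032 + 1696896 - 2828 + 1190184) + 1915326) = -4891837*(2880220 + 1915326) = -4891837*4795546 = -23459029358002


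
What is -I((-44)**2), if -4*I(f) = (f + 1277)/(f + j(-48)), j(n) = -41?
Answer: 3213/7580 ≈ 0.42388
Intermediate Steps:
I(f) = -(1277 + f)/(4*(-41 + f)) (I(f) = -(f + 1277)/(4*(f - 41)) = -(1277 + f)/(4*(-41 + f)))
-I((-44)**2) = -(-1277 - 1*(-44)**2)/(4*(-41 + (-44)**2)) = -(-1277 - 1*1936)/(4*(-41 + 1936)) = -(-1277 - 1936)/(4*1895) = -(-3213)/(4*1895) = -1*(-3213/7580) = 3213/7580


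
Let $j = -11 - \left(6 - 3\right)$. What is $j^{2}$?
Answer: $196$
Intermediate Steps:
$j = -14$ ($j = -11 - \left(6 - 3\right) = -11 - 3 = -14$)
$j^{2} = \left(-14\right)^{2} = 196$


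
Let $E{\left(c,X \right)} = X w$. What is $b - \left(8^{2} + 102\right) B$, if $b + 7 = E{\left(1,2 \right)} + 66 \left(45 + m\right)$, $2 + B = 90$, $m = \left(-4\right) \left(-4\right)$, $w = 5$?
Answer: $-10579$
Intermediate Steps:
$m = 16$
$E{\left(c,X \right)} = 5 X$ ($E{\left(c,X \right)} = X 5 = 5 X$)
$B = 88$ ($B = -2 + 90 = 88$)
$b = 4029$ ($b = -7 + \left(5 \cdot 2 + 66 \left(45 + 16\right)\right) = -7 + \left(10 + 66 \cdot 61\right) = -7 + \left(10 + 4026\right) = -7 + 4036 = 4029$)
$b - \left(8^{2} + 102\right) B = 4029 - \left(8^{2} + 102\right) 88 = 4029 - \left(64 + 102\right) 88 = 4029 - 166 \cdot 88 = 4029 - 14608 = -10579$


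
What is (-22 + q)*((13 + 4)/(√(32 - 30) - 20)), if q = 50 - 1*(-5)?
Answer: -5610/199 - 561*√2/398 ≈ -30.184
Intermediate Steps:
q = 55 (q = 50 + 5 = 55)
(-22 + q)*((13 + 4)/(√(32 - 30) - 20)) = (-22 + 55)*((13 + 4)/(√(32 - 30) - 20)) = 33*(17/(√2 - 20)) = 33*(17/(-20 + √2)) = 561/(-20 + √2)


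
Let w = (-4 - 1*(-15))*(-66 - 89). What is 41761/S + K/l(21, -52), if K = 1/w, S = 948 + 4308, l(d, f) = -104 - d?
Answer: 8900318381/1120185000 ≈ 7.9454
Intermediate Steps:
S = 5256
w = -1705 (w = (-4 + 15)*(-155) = 11*(-155) = -1705)
K = -1/1705 (K = 1/(-1705) = -1/1705 ≈ -0.00058651)
41761/S + K/l(21, -52) = 41761/5256 - 1/(1705*(-104 - 1*21)) = 41761*(1/5256) - 1/(1705*(-104 - 21)) = 41761/5256 - 1/1705/(-125) = 41761/5256 - 1/1705*(-1/125) = 41761/5256 + 1/213125 = 8900318381/1120185000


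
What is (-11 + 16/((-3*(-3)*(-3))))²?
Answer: 97969/729 ≈ 134.39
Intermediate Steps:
(-11 + 16/((-3*(-3)*(-3))))² = (-11 + 16/((9*(-3))))² = (-11 + 16/(-27))² = (-11 + 16*(-1/27))² = (-11 - 16/27)² = (-313/27)² = 97969/729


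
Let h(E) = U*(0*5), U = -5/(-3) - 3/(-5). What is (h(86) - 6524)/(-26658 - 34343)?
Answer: 6524/61001 ≈ 0.10695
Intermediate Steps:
U = 34/15 (U = -5*(-⅓) - 3*(-⅕) = 5/3 + ⅗ = 34/15 ≈ 2.2667)
h(E) = 0 (h(E) = 34*(0*5)/15 = (34/15)*0 = 0)
(h(86) - 6524)/(-26658 - 34343) = (0 - 6524)/(-26658 - 34343) = -6524/(-61001) = -6524*(-1/61001) = 6524/61001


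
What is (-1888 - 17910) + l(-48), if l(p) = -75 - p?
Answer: -19825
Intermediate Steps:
(-1888 - 17910) + l(-48) = (-1888 - 17910) + (-75 - 1*(-48)) = -19798 + (-75 + 48) = -19798 - 27 = -19825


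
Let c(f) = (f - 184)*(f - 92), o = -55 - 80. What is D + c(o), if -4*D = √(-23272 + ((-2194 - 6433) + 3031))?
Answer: 72413 - I*√7217/2 ≈ 72413.0 - 42.476*I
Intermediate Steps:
o = -135
D = -I*√7217/2 (D = -√(-23272 + ((-2194 - 6433) + 3031))/4 = -√(-23272 + (-8627 + 3031))/4 = -√(-23272 - 5596)/4 = -I*√7217/2 ≈ -42.476*I)
c(f) = (-184 + f)*(-92 + f)
D + c(o) = -I*√7217/2 + (16928 + (-135)² - 276*(-135)) = -I*√7217/2 + (16928 + 18225 + 37260) = -I*√7217/2 + 72413 = 72413 - I*√7217/2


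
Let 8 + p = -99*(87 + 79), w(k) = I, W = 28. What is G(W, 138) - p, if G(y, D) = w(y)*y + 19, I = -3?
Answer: 16377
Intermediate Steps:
w(k) = -3
G(y, D) = 19 - 3*y (G(y, D) = -3*y + 19 = 19 - 3*y)
p = -16442 (p = -8 - 99*(87 + 79) = -8 - 99*166 = -8 - 16434 = -16442)
G(W, 138) - p = (19 - 3*28) - 1*(-16442) = (19 - 84) + 16442 = -65 + 16442 = 16377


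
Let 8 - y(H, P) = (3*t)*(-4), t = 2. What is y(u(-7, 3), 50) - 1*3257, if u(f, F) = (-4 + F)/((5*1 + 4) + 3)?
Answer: -3225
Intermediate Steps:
u(f, F) = -⅓ + F/12 (u(f, F) = (-4 + F)/((5 + 4) + 3) = (-4 + F)/(9 + 3) = (-4 + F)/12 = (-4 + F)*(1/12) = -⅓ + F/12)
y(H, P) = 32 (y(H, P) = 8 - 3*2*(-4) = 8 - 6*(-4) = 8 - 1*(-24) = 8 + 24 = 32)
y(u(-7, 3), 50) - 1*3257 = 32 - 1*3257 = 32 - 3257 = -3225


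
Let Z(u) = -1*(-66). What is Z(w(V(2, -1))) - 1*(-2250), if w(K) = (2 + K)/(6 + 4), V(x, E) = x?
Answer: 2316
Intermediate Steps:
w(K) = 1/5 + K/10 (w(K) = (2 + K)/10 = (2 + K)*(1/10) = 1/5 + K/10)
Z(u) = 66
Z(w(V(2, -1))) - 1*(-2250) = 66 - 1*(-2250) = 66 + 2250 = 2316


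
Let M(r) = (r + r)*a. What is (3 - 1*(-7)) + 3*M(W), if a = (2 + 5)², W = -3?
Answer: -872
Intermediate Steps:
a = 49 (a = 7² = 49)
M(r) = 98*r (M(r) = (r + r)*49 = (2*r)*49 = 98*r)
(3 - 1*(-7)) + 3*M(W) = (3 - 1*(-7)) + 3*(98*(-3)) = (3 + 7) + 3*(-294) = 10 - 882 = -872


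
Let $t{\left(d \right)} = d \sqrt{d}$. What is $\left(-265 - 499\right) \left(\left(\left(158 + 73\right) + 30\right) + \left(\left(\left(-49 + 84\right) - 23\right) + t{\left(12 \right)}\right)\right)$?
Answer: $-208572 - 18336 \sqrt{3} \approx -2.4033 \cdot 10^{5}$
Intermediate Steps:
$t{\left(d \right)} = d^{\frac{3}{2}}$
$\left(-265 - 499\right) \left(\left(\left(158 + 73\right) + 30\right) + \left(\left(\left(-49 + 84\right) - 23\right) + t{\left(12 \right)}\right)\right) = \left(-265 - 499\right) \left(\left(\left(158 + 73\right) + 30\right) + \left(\left(\left(-49 + 84\right) - 23\right) + 12^{\frac{3}{2}}\right)\right) = - 764 \left(\left(231 + 30\right) + \left(\left(35 - 23\right) + 24 \sqrt{3}\right)\right) = - 764 \left(261 + \left(12 + 24 \sqrt{3}\right)\right) = - 764 \left(273 + 24 \sqrt{3}\right) = -208572 - 18336 \sqrt{3}$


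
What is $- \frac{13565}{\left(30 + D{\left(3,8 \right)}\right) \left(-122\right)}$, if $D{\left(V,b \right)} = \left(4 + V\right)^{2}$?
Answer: $\frac{13565}{9638} \approx 1.4074$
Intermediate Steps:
$- \frac{13565}{\left(30 + D{\left(3,8 \right)}\right) \left(-122\right)} = - \frac{13565}{\left(30 + \left(4 + 3\right)^{2}\right) \left(-122\right)} = - \frac{13565}{\left(30 + 7^{2}\right) \left(-122\right)} = - \frac{13565}{\left(30 + 49\right) \left(-122\right)} = - \frac{13565}{79 \left(-122\right)} = - \frac{13565}{-9638} = - \frac{13565 \left(-1\right)}{9638} = \left(-1\right) \left(- \frac{13565}{9638}\right) = \frac{13565}{9638}$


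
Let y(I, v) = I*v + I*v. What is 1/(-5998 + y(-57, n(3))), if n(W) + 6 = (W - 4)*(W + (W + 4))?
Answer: -1/4174 ≈ -0.00023958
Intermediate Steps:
n(W) = -6 + (-4 + W)*(4 + 2*W) (n(W) = -6 + (W - 4)*(W + (W + 4)) = -6 + (-4 + W)*(W + (4 + W)) = -6 + (-4 + W)*(4 + 2*W))
y(I, v) = 2*I*v
1/(-5998 + y(-57, n(3))) = 1/(-5998 + 2*(-57)*(-22 - 4*3 + 2*3²)) = 1/(-5998 + 2*(-57)*(-22 - 12 + 2*9)) = 1/(-5998 + 2*(-57)*(-22 - 12 + 18)) = 1/(-5998 + 2*(-57)*(-16)) = 1/(-5998 + 1824) = 1/(-4174) = -1/4174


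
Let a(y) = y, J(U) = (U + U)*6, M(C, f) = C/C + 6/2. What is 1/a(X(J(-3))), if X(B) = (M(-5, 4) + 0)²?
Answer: 1/16 ≈ 0.062500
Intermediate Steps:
M(C, f) = 4 (M(C, f) = 1 + 6*(½) = 1 + 3 = 4)
J(U) = 12*U (J(U) = (2*U)*6 = 12*U)
X(B) = 16 (X(B) = (4 + 0)² = 4² = 16)
1/a(X(J(-3))) = 1/16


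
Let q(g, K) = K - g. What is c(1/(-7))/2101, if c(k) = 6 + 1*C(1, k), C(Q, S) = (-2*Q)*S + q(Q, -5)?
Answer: 2/14707 ≈ 0.00013599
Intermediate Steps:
C(Q, S) = -5 - Q - 2*Q*S (C(Q, S) = (-2*Q)*S + (-5 - Q) = -2*Q*S + (-5 - Q) = -5 - Q - 2*Q*S)
c(k) = -2*k (c(k) = 6 + 1*(-5 - 1*1 - 2*1*k) = 6 + 1*(-5 - 1 - 2*k) = 6 + 1*(-6 - 2*k) = 6 + (-6 - 2*k) = -2*k)
c(1/(-7))/2101 = -2/(-7)/2101 = -2*(-⅐)*(1/2101) = (2/7)*(1/2101) = 2/14707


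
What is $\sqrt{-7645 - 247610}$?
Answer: $i \sqrt{255255} \approx 505.23 i$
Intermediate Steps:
$\sqrt{-7645 - 247610} = \sqrt{-255255} = i \sqrt{255255}$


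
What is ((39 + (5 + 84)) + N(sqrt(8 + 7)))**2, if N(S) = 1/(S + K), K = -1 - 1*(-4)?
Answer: 48770/3 + 85*sqrt(15)/2 ≈ 16421.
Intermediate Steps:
K = 3 (K = -1 + 4 = 3)
N(S) = 1/(3 + S) (N(S) = 1/(S + 3) = 1/(3 + S))
((39 + (5 + 84)) + N(sqrt(8 + 7)))**2 = ((39 + (5 + 84)) + 1/(3 + sqrt(8 + 7)))**2 = ((39 + 89) + 1/(3 + sqrt(15)))**2 = (128 + 1/(3 + sqrt(15)))**2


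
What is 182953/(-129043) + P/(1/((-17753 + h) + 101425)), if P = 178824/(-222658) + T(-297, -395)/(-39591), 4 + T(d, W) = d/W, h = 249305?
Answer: -60075307178707482959528/224665468734311415 ≈ -2.6740e+5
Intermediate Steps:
T(d, W) = -4 + d/W
P = -1398121809233/1741012443405 (P = 178824/(-222658) + (-4 - 297/(-395))/(-39591) = 178824*(-1/222658) + (-4 - 297*(-1/395))*(-1/39591) = -89412/111329 + (-4 + 297/395)*(-1/39591) = -89412/111329 - 1283/395*(-1/39591) = -89412/111329 + 1283/15638445 = -1398121809233/1741012443405 ≈ -0.80305)
182953/(-129043) + P/(1/((-17753 + h) + 101425)) = 182953/(-129043) - 1398121809233/(1741012443405*(1/((-17753 + 249305) + 101425))) = 182953*(-1/129043) - 1398121809233/(1741012443405*(1/(231552 + 101425))) = -182953/129043 - 1398121809233/(1741012443405*(1/332977)) = -182953/129043 - 1398121809233/(1741012443405*1/332977) = -182953/129043 - 1398121809233/1741012443405*332977 = -182953/129043 - 465542405672976641/1741012443405 = -60075307178707482959528/224665468734311415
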